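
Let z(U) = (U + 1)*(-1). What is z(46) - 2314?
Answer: -2361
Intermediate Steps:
z(U) = -1 - U (z(U) = (1 + U)*(-1) = -1 - U)
z(46) - 2314 = (-1 - 1*46) - 2314 = (-1 - 46) - 2314 = -47 - 2314 = -2361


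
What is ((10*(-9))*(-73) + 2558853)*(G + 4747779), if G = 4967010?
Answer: 24922543140747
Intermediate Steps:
((10*(-9))*(-73) + 2558853)*(G + 4747779) = ((10*(-9))*(-73) + 2558853)*(4967010 + 4747779) = (-90*(-73) + 2558853)*9714789 = (6570 + 2558853)*9714789 = 2565423*9714789 = 24922543140747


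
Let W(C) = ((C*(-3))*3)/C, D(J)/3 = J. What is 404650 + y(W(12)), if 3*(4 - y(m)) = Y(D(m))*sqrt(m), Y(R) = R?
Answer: 404654 + 27*I ≈ 4.0465e+5 + 27.0*I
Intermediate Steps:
D(J) = 3*J
W(C) = -9 (W(C) = (-3*C*3)/C = (-9*C)/C = -9)
y(m) = 4 - m**(3/2) (y(m) = 4 - 3*m*sqrt(m)/3 = 4 - m**(3/2))
404650 + y(W(12)) = 404650 + (4 - (-9)**(3/2)) = 404650 + (4 - (-27)*I) = 404650 + (4 + 27*I) = 404654 + 27*I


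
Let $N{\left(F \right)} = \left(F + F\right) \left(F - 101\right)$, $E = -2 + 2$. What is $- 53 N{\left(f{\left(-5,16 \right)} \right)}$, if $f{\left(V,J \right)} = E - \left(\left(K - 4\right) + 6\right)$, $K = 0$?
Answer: $-21836$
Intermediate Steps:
$E = 0$
$f{\left(V,J \right)} = -2$ ($f{\left(V,J \right)} = 0 - \left(\left(0 - 4\right) + 6\right) = 0 - \left(-4 + 6\right) = 0 - 2 = -2$)
$N{\left(F \right)} = 2 F \left(-101 + F\right)$
$- 53 N{\left(f{\left(-5,16 \right)} \right)} = - 53 \cdot 2 \left(-2\right) \left(-101 - 2\right) = - 53 \cdot 2 \left(-2\right) \left(-103\right) = \left(-53\right) 412 = -21836$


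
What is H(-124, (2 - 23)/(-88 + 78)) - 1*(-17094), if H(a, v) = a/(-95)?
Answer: 1624054/95 ≈ 17095.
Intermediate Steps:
H(a, v) = -a/95 (H(a, v) = a*(-1/95) = -a/95)
H(-124, (2 - 23)/(-88 + 78)) - 1*(-17094) = -1/95*(-124) - 1*(-17094) = 124/95 + 17094 = 1624054/95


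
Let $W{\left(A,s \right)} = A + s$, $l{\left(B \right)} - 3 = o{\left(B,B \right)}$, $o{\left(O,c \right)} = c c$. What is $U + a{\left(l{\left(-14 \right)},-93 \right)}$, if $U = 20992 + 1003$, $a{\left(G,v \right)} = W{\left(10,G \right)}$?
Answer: $22204$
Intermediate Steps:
$o{\left(O,c \right)} = c^{2}$
$l{\left(B \right)} = 3 + B^{2}$
$a{\left(G,v \right)} = 10 + G$
$U = 21995$
$U + a{\left(l{\left(-14 \right)},-93 \right)} = 21995 + \left(10 + \left(3 + \left(-14\right)^{2}\right)\right) = 21995 + \left(10 + \left(3 + 196\right)\right) = 21995 + \left(10 + 199\right) = 21995 + 209 = 22204$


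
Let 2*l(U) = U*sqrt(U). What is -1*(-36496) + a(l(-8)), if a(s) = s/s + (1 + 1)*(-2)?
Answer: 36493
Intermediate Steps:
l(U) = U**(3/2)/2 (l(U) = (U*sqrt(U))/2 = U**(3/2)/2)
a(s) = -3 (a(s) = 1 + 2*(-2) = 1 - 4 = -3)
-1*(-36496) + a(l(-8)) = -1*(-36496) - 3 = 36496 - 3 = 36493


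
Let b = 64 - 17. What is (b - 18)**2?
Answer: 841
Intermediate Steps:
b = 47
(b - 18)**2 = (47 - 18)**2 = 29**2 = 841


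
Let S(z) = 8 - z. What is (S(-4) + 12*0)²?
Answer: 144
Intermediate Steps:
(S(-4) + 12*0)² = ((8 - 1*(-4)) + 12*0)² = ((8 + 4) + 0)² = (12 + 0)² = 12² = 144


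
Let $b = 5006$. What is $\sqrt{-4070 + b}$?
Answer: $6 \sqrt{26} \approx 30.594$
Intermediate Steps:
$\sqrt{-4070 + b} = \sqrt{-4070 + 5006} = \sqrt{936} = 6 \sqrt{26}$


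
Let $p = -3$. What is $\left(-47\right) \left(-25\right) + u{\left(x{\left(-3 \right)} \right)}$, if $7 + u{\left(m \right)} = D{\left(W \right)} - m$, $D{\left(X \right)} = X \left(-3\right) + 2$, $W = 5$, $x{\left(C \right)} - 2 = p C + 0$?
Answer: $1144$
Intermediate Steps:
$x{\left(C \right)} = 2 - 3 C$ ($x{\left(C \right)} = 2 + \left(- 3 C + 0\right) = 2 - 3 C$)
$D{\left(X \right)} = 2 - 3 X$ ($D{\left(X \right)} = - 3 X + 2 = 2 - 3 X$)
$u{\left(m \right)} = -20 - m$ ($u{\left(m \right)} = -7 - \left(13 + m\right) = -20 - m$)
$\left(-47\right) \left(-25\right) + u{\left(x{\left(-3 \right)} \right)} = \left(-47\right) \left(-25\right) - \left(22 + 9\right) = 1175 - 31 = 1144$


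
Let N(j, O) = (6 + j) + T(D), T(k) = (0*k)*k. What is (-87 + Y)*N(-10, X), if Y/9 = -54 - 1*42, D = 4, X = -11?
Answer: 3804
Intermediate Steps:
T(k) = 0 (T(k) = 0*k = 0)
Y = -864 (Y = 9*(-54 - 1*42) = 9*(-54 - 42) = 9*(-96) = -864)
N(j, O) = 6 + j (N(j, O) = (6 + j) + 0 = 6 + j)
(-87 + Y)*N(-10, X) = (-87 - 864)*(6 - 10) = -951*(-4) = 3804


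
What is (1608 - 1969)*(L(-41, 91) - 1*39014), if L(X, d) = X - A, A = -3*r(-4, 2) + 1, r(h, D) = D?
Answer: 14097050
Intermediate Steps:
A = -5 (A = -3*2 + 1 = -6 + 1 = -5)
L(X, d) = 5 + X (L(X, d) = X - 1*(-5) = X + 5 = 5 + X)
(1608 - 1969)*(L(-41, 91) - 1*39014) = (1608 - 1969)*((5 - 41) - 1*39014) = -361*(-36 - 39014) = -361*(-39050) = 14097050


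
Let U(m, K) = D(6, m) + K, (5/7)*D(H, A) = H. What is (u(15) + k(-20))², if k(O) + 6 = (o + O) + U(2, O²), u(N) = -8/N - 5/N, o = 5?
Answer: 33616804/225 ≈ 1.4941e+5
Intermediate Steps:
D(H, A) = 7*H/5
U(m, K) = 42/5 + K (U(m, K) = (7/5)*6 + K = 42/5 + K)
u(N) = -13/N
k(O) = 37/5 + O + O² (k(O) = -6 + ((5 + O) + (42/5 + O²)) = -6 + (67/5 + O + O²) = 37/5 + O + O²)
(u(15) + k(-20))² = (-13/15 + (37/5 - 20 + (-20)²))² = (-13*1/15 + (37/5 - 20 + 400))² = (-13/15 + 1937/5)² = (5798/15)² = 33616804/225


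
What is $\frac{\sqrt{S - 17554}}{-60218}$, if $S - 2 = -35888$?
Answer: $- \frac{4 i \sqrt{835}}{30109} \approx - 0.0038389 i$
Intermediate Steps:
$S = -35886$ ($S = 2 - 35888 = -35886$)
$\frac{\sqrt{S - 17554}}{-60218} = \frac{\sqrt{-35886 - 17554}}{-60218} = \sqrt{-53440} \left(- \frac{1}{60218}\right) = 8 i \sqrt{835} \left(- \frac{1}{60218}\right) = - \frac{4 i \sqrt{835}}{30109}$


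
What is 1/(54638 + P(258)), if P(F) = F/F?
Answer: 1/54639 ≈ 1.8302e-5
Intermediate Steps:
P(F) = 1
1/(54638 + P(258)) = 1/(54638 + 1) = 1/54639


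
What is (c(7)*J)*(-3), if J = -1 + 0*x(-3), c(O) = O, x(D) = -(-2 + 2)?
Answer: 21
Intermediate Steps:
x(D) = 0 (x(D) = -1*0 = 0)
J = -1 (J = -1 + 0*0 = -1 + 0 = -1)
(c(7)*J)*(-3) = (7*(-1))*(-3) = -7*(-3) = 21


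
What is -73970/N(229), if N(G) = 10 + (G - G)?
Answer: -7397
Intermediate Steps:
N(G) = 10 (N(G) = 10 + 0 = 10)
-73970/N(229) = -73970/10 = -73970*1/10 = -7397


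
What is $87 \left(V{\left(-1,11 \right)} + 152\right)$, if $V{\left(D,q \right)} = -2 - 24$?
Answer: $10962$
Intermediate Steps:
$V{\left(D,q \right)} = -26$ ($V{\left(D,q \right)} = -2 - 24 = -26$)
$87 \left(V{\left(-1,11 \right)} + 152\right) = 87 \left(-26 + 152\right) = 87 \cdot 126 = 10962$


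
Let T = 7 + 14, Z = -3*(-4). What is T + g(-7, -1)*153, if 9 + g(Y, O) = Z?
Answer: 480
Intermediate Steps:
Z = 12
g(Y, O) = 3 (g(Y, O) = -9 + 12 = 3)
T = 21
T + g(-7, -1)*153 = 21 + 3*153 = 21 + 459 = 480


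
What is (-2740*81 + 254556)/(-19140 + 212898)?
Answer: 5436/32293 ≈ 0.16833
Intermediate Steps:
(-2740*81 + 254556)/(-19140 + 212898) = (-221940 + 254556)/193758 = 32616*(1/193758) = 5436/32293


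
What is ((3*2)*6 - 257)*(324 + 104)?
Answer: -94588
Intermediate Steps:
((3*2)*6 - 257)*(324 + 104) = (6*6 - 257)*428 = (36 - 257)*428 = -221*428 = -94588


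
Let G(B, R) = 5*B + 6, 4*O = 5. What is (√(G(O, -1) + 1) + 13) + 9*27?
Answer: 256 + √53/2 ≈ 259.64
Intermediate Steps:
O = 5/4 (O = (¼)*5 = 5/4 ≈ 1.2500)
G(B, R) = 6 + 5*B
(√(G(O, -1) + 1) + 13) + 9*27 = (√((6 + 5*(5/4)) + 1) + 13) + 9*27 = (√((6 + 25/4) + 1) + 13) + 243 = (√(49/4 + 1) + 13) + 243 = (√(53/4) + 13) + 243 = (√53/2 + 13) + 243 = (13 + √53/2) + 243 = 256 + √53/2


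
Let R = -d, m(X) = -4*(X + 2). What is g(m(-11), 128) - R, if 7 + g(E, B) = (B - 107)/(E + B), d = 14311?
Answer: 2345877/164 ≈ 14304.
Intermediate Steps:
m(X) = -8 - 4*X (m(X) = -4*(2 + X) = -8 - 4*X)
g(E, B) = -7 + (-107 + B)/(B + E) (g(E, B) = -7 + (B - 107)/(E + B) = -7 + (-107 + B)/(B + E))
R = -14311 (R = -1*14311 = -14311)
g(m(-11), 128) - R = (-107 - 7*(-8 - 4*(-11)) - 6*128)/(128 + (-8 - 4*(-11))) - 1*(-14311) = (-107 - 7*(-8 + 44) - 768)/(128 + (-8 + 44)) + 14311 = (-107 - 7*36 - 768)/(128 + 36) + 14311 = (-107 - 252 - 768)/164 + 14311 = (1/164)*(-1127) + 14311 = -1127/164 + 14311 = 2345877/164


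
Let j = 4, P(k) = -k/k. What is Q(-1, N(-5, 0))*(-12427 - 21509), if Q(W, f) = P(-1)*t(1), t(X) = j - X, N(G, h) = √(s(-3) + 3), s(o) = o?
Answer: 101808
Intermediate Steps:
P(k) = -1 (P(k) = -1*1 = -1)
N(G, h) = 0 (N(G, h) = √(-3 + 3) = √0 = 0)
t(X) = 4 - X
Q(W, f) = -3 (Q(W, f) = -(4 - 1*1) = -(4 - 1) = -1*3 = -3)
Q(-1, N(-5, 0))*(-12427 - 21509) = -3*(-12427 - 21509) = -3*(-33936) = 101808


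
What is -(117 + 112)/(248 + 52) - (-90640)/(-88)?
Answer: -309229/300 ≈ -1030.8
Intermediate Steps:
-(117 + 112)/(248 + 52) - (-90640)/(-88) = -229/300 - (-90640)*(-1)/88 = -229/300 - 440*103/44 = -1*229/300 - 1030 = -229/300 - 1030 = -309229/300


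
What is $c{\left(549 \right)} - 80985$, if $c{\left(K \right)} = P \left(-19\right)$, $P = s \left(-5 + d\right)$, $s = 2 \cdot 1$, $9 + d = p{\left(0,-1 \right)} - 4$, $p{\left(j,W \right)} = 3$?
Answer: $-80415$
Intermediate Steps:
$d = -10$ ($d = -9 + \left(3 - 4\right) = -9 - 1 = -10$)
$s = 2$
$P = -30$ ($P = 2 \left(-5 - 10\right) = 2 \left(-15\right) = -30$)
$c{\left(K \right)} = 570$ ($c{\left(K \right)} = \left(-30\right) \left(-19\right) = 570$)
$c{\left(549 \right)} - 80985 = 570 - 80985 = -80415$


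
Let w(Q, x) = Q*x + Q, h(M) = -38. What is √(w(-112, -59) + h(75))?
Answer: √6458 ≈ 80.362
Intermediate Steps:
w(Q, x) = Q + Q*x
√(w(-112, -59) + h(75)) = √(-112*(1 - 59) - 38) = √(-112*(-58) - 38) = √(6496 - 38) = √6458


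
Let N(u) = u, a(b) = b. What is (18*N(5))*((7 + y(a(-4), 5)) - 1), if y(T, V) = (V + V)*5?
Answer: 5040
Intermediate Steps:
y(T, V) = 10*V (y(T, V) = (2*V)*5 = 10*V)
(18*N(5))*((7 + y(a(-4), 5)) - 1) = (18*5)*((7 + 10*5) - 1) = 90*((7 + 50) - 1) = 90*(57 - 1) = 90*56 = 5040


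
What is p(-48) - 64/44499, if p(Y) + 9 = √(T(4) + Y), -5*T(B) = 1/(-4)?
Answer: -400555/44499 + I*√4795/10 ≈ -9.0014 + 6.9246*I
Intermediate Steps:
T(B) = 1/20 (T(B) = -⅕/(-4) = -⅕*(-¼) = 1/20)
p(Y) = -9 + √(1/20 + Y)
p(-48) - 64/44499 = (-9 + √(5 + 100*(-48))/10) - 64/44499 = (-9 + √(5 - 4800)/10) - 64*1/44499 = (-9 + √(-4795)/10) - 64/44499 = (-9 + (I*√4795)/10) - 64/44499 = (-9 + I*√4795/10) - 64/44499 = -400555/44499 + I*√4795/10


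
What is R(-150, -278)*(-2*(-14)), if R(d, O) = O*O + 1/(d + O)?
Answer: 231542857/107 ≈ 2.1640e+6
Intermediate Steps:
R(d, O) = O² + 1/(O + d)
R(-150, -278)*(-2*(-14)) = ((1 + (-278)³ - 150*(-278)²)/(-278 - 150))*(-2*(-14)) = ((1 - 21484952 - 150*77284)/(-428))*28 = -(1 - 21484952 - 11592600)/428*28 = -1/428*(-33077551)*28 = (33077551/428)*28 = 231542857/107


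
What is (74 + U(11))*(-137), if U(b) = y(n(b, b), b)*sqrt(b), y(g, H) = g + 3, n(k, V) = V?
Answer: -10138 - 1918*sqrt(11) ≈ -16499.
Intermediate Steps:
y(g, H) = 3 + g
U(b) = sqrt(b)*(3 + b) (U(b) = (3 + b)*sqrt(b) = sqrt(b)*(3 + b))
(74 + U(11))*(-137) = (74 + sqrt(11)*(3 + 11))*(-137) = (74 + sqrt(11)*14)*(-137) = (74 + 14*sqrt(11))*(-137) = -10138 - 1918*sqrt(11)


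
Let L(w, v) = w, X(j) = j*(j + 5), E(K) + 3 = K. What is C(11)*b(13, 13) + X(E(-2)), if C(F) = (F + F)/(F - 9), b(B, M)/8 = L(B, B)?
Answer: 1144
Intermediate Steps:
E(K) = -3 + K
X(j) = j*(5 + j)
b(B, M) = 8*B
C(F) = 2*F/(-9 + F) (C(F) = (2*F)/(-9 + F) = 2*F/(-9 + F))
C(11)*b(13, 13) + X(E(-2)) = (2*11/(-9 + 11))*(8*13) + (-3 - 2)*(5 + (-3 - 2)) = (2*11/2)*104 - 5*(5 - 5) = (2*11*(1/2))*104 - 5*0 = 11*104 + 0 = 1144 + 0 = 1144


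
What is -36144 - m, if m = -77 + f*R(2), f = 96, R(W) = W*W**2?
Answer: -36835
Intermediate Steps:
R(W) = W**3
m = 691 (m = -77 + 96*2**3 = -77 + 96*8 = -77 + 768 = 691)
-36144 - m = -36144 - 1*691 = -36144 - 691 = -36835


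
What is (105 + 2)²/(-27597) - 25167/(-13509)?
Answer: 19995154/13807699 ≈ 1.4481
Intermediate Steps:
(105 + 2)²/(-27597) - 25167/(-13509) = 107²*(-1/27597) - 25167*(-1/13509) = 11449*(-1/27597) + 8389/4503 = -11449/27597 + 8389/4503 = 19995154/13807699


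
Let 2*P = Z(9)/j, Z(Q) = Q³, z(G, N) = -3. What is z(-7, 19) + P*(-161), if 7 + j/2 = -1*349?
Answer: 113097/1424 ≈ 79.422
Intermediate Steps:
j = -712 (j = -14 + 2*(-1*349) = -14 + 2*(-349) = -14 - 698 = -712)
P = -729/1424 (P = (9³/(-712))/2 = (729*(-1/712))/2 = (½)*(-729/712) = -729/1424 ≈ -0.51194)
z(-7, 19) + P*(-161) = -3 - 729/1424*(-161) = -3 + 117369/1424 = 113097/1424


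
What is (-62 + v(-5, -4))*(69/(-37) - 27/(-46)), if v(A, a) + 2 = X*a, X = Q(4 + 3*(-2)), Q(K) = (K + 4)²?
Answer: 87000/851 ≈ 102.23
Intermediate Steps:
Q(K) = (4 + K)²
X = 4 (X = (4 + (4 + 3*(-2)))² = (4 + (4 - 6))² = (4 - 2)² = 2² = 4)
v(A, a) = -2 + 4*a
(-62 + v(-5, -4))*(69/(-37) - 27/(-46)) = (-62 + (-2 + 4*(-4)))*(69/(-37) - 27/(-46)) = (-62 + (-2 - 16))*(69*(-1/37) - 27*(-1/46)) = (-62 - 18)*(-69/37 + 27/46) = -80*(-2175/1702) = 87000/851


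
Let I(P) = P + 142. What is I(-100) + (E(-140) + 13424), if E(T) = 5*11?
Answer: 13521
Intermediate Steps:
E(T) = 55
I(P) = 142 + P
I(-100) + (E(-140) + 13424) = (142 - 100) + (55 + 13424) = 42 + 13479 = 13521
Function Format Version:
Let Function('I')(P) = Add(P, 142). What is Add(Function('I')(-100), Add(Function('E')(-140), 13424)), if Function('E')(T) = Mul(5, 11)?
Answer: 13521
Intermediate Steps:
Function('E')(T) = 55
Function('I')(P) = Add(142, P)
Add(Function('I')(-100), Add(Function('E')(-140), 13424)) = Add(Add(142, -100), Add(55, 13424)) = Add(42, 13479) = 13521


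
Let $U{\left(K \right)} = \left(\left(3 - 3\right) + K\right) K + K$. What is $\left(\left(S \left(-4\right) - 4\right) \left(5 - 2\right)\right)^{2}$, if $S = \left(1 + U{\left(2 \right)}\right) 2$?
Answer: $32400$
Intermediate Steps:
$U{\left(K \right)} = K + K^{2}$ ($U{\left(K \right)} = \left(0 + K\right) K + K = K K + K = K^{2} + K = K + K^{2}$)
$S = 14$ ($S = \left(1 + 2 \left(1 + 2\right)\right) 2 = \left(1 + 2 \cdot 3\right) 2 = \left(1 + 6\right) 2 = 7 \cdot 2 = 14$)
$\left(\left(S \left(-4\right) - 4\right) \left(5 - 2\right)\right)^{2} = \left(\left(14 \left(-4\right) - 4\right) \left(5 - 2\right)\right)^{2} = \left(\left(-56 - 4\right) 3\right)^{2} = \left(\left(-60\right) 3\right)^{2} = \left(-180\right)^{2} = 32400$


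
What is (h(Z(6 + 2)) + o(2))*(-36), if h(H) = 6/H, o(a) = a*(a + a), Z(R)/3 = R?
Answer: -297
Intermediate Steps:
Z(R) = 3*R
o(a) = 2*a² (o(a) = a*(2*a) = 2*a²)
(h(Z(6 + 2)) + o(2))*(-36) = (6/((3*(6 + 2))) + 2*2²)*(-36) = (6/((3*8)) + 2*4)*(-36) = (6/24 + 8)*(-36) = (6*(1/24) + 8)*(-36) = (¼ + 8)*(-36) = (33/4)*(-36) = -297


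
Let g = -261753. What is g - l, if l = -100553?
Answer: -161200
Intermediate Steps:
g - l = -261753 - 1*(-100553) = -261753 + 100553 = -161200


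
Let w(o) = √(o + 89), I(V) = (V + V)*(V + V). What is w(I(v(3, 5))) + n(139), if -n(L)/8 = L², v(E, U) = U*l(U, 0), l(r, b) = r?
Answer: -154568 + √2589 ≈ -1.5452e+5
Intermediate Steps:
v(E, U) = U² (v(E, U) = U*U = U²)
I(V) = 4*V² (I(V) = (2*V)*(2*V) = 4*V²)
w(o) = √(89 + o)
n(L) = -8*L²
w(I(v(3, 5))) + n(139) = √(89 + 4*(5²)²) - 8*139² = √(89 + 4*25²) - 8*19321 = √(89 + 4*625) - 154568 = √(89 + 2500) - 154568 = √2589 - 154568 = -154568 + √2589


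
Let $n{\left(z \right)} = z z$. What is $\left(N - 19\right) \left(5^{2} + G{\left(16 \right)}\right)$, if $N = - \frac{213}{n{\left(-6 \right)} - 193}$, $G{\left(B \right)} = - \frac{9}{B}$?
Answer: $- \frac{541535}{1256} \approx -431.16$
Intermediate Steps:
$n{\left(z \right)} = z^{2}$
$N = \frac{213}{157}$ ($N = - \frac{213}{\left(-6\right)^{2} - 193} = - \frac{213}{36 - 193} = - \frac{213}{-157} = \left(-213\right) \left(- \frac{1}{157}\right) = \frac{213}{157} \approx 1.3567$)
$\left(N - 19\right) \left(5^{2} + G{\left(16 \right)}\right) = \left(\frac{213}{157} - 19\right) \left(5^{2} - \frac{9}{16}\right) = - \frac{2770 \left(25 - \frac{9}{16}\right)}{157} = \left(- \frac{2770}{157}\right) \frac{391}{16} = - \frac{541535}{1256}$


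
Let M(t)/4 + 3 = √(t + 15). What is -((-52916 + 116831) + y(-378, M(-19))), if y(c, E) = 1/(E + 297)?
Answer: -5195586720/81289 + 8*I/81289 ≈ -63915.0 + 9.8414e-5*I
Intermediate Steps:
M(t) = -12 + 4*√(15 + t) (M(t) = -12 + 4*√(t + 15) = -12 + 4*√(15 + t))
y(c, E) = 1/(297 + E)
-((-52916 + 116831) + y(-378, M(-19))) = -((-52916 + 116831) + 1/(297 + (-12 + 4*√(15 - 19)))) = -(63915 + 1/(297 + (-12 + 4*√(-4)))) = -(63915 + 1/(297 + (-12 + 4*(2*I)))) = -(63915 + 1/(297 + (-12 + 8*I))) = -(63915 + 1/(285 + 8*I)) = -(63915 + (285 - 8*I)/81289) = -63915 - (285 - 8*I)/81289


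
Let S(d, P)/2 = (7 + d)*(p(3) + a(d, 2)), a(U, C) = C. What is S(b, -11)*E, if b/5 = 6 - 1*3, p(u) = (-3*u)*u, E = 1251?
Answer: -1376100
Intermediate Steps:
p(u) = -3*u**2
b = 15 (b = 5*(6 - 1*3) = 5*(6 - 3) = 5*3 = 15)
S(d, P) = -350 - 50*d (S(d, P) = 2*((7 + d)*(-3*3**2 + 2)) = 2*((7 + d)*(-3*9 + 2)) = 2*((7 + d)*(-27 + 2)) = 2*((7 + d)*(-25)) = 2*(-175 - 25*d) = -350 - 50*d)
S(b, -11)*E = (-350 - 50*15)*1251 = (-350 - 750)*1251 = -1100*1251 = -1376100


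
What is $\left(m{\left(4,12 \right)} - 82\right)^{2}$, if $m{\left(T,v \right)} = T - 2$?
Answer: $6400$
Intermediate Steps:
$m{\left(T,v \right)} = -2 + T$ ($m{\left(T,v \right)} = T - 2 = -2 + T$)
$\left(m{\left(4,12 \right)} - 82\right)^{2} = \left(\left(-2 + 4\right) - 82\right)^{2} = \left(2 - 82\right)^{2} = \left(-80\right)^{2} = 6400$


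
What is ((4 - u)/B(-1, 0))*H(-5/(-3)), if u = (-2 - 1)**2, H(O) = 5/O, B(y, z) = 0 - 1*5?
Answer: 3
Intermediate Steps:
B(y, z) = -5 (B(y, z) = 0 - 5 = -5)
u = 9 (u = (-3)**2 = 9)
((4 - u)/B(-1, 0))*H(-5/(-3)) = ((4 - 1*9)/(-5))*(5/((-5/(-3)))) = (-(4 - 9)/5)*(5/((-5*(-1/3)))) = (-1/5*(-5))*(5/(5/3)) = 1*(5*(3/5)) = 1*3 = 3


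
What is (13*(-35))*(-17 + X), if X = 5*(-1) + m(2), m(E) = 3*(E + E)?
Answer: 4550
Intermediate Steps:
m(E) = 6*E (m(E) = 3*(2*E) = 6*E)
X = 7 (X = 5*(-1) + 6*2 = -5 + 12 = 7)
(13*(-35))*(-17 + X) = (13*(-35))*(-17 + 7) = -455*(-10) = 4550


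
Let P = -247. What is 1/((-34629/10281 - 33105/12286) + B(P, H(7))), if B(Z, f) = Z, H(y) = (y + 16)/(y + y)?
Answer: -42104122/10654986267 ≈ -0.0039516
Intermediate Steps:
H(y) = (16 + y)/(2*y) (H(y) = (16 + y)/((2*y)) = (16 + y)*(1/(2*y)) = (16 + y)/(2*y))
1/((-34629/10281 - 33105/12286) + B(P, H(7))) = 1/((-34629/10281 - 33105/12286) - 247) = 1/((-34629*1/10281 - 33105*1/12286) - 247) = 1/((-11543/3427 - 33105/12286) - 247) = 1/(-255268133/42104122 - 247) = 1/(-10654986267/42104122) = -42104122/10654986267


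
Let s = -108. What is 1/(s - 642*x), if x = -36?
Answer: 1/23004 ≈ 4.3471e-5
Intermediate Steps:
1/(s - 642*x) = 1/(-108 - 642*(-36)) = 1/(-108 - 107*(-216)) = 1/(-108 + 23112) = 1/23004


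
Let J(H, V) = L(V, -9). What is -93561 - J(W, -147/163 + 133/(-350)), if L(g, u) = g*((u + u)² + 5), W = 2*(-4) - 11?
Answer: -759085087/8150 ≈ -93139.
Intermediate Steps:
W = -19 (W = -8 - 11 = -19)
L(g, u) = g*(5 + 4*u²) (L(g, u) = g*((2*u)² + 5) = g*(4*u² + 5) = g*(5 + 4*u²))
J(H, V) = 329*V (J(H, V) = V*(5 + 4*(-9)²) = V*(5 + 4*81) = V*(5 + 324) = V*329 = 329*V)
-93561 - J(W, -147/163 + 133/(-350)) = -93561 - 329*(-147/163 + 133/(-350)) = -93561 - 329*(-147*1/163 + 133*(-1/350)) = -93561 - 329*(-147/163 - 19/50) = -93561 - 329*(-10447)/8150 = -93561 - 1*(-3437063/8150) = -93561 + 3437063/8150 = -759085087/8150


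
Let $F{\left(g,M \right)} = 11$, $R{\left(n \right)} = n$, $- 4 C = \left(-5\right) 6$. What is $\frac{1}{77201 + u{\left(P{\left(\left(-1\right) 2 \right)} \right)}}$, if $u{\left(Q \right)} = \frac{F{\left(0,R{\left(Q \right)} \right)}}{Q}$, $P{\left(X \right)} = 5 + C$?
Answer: $\frac{25}{1930047} \approx 1.2953 \cdot 10^{-5}$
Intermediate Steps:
$C = \frac{15}{2}$ ($C = - \frac{\left(-5\right) 6}{4} = \left(- \frac{1}{4}\right) \left(-30\right) = \frac{15}{2} \approx 7.5$)
$P{\left(X \right)} = \frac{25}{2}$ ($P{\left(X \right)} = 5 + \frac{15}{2} = \frac{25}{2}$)
$u{\left(Q \right)} = \frac{11}{Q}$
$\frac{1}{77201 + u{\left(P{\left(\left(-1\right) 2 \right)} \right)}} = \frac{1}{77201 + \frac{11}{\frac{25}{2}}} = \frac{1}{77201 + 11 \cdot \frac{2}{25}} = \frac{1}{77201 + \frac{22}{25}} = \frac{1}{\frac{1930047}{25}} = \frac{25}{1930047}$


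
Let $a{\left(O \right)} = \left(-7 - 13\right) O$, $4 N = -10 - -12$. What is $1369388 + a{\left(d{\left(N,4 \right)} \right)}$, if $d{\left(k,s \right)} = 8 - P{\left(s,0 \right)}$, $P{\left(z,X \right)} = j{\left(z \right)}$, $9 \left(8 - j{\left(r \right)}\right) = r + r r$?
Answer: $\frac{12324092}{9} \approx 1.3693 \cdot 10^{6}$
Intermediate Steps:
$j{\left(r \right)} = 8 - \frac{r}{9} - \frac{r^{2}}{9}$ ($j{\left(r \right)} = 8 - \frac{r + r r}{9} = 8 - \frac{r + r^{2}}{9} = 8 - \left(\frac{r}{9} + \frac{r^{2}}{9}\right) = 8 - \frac{r}{9} - \frac{r^{2}}{9}$)
$P{\left(z,X \right)} = 8 - \frac{z}{9} - \frac{z^{2}}{9}$
$N = \frac{1}{2}$ ($N = \frac{-10 - -12}{4} = \frac{-10 + 12}{4} = \frac{1}{4} \cdot 2 = \frac{1}{2} \approx 0.5$)
$d{\left(k,s \right)} = \frac{s}{9} + \frac{s^{2}}{9}$ ($d{\left(k,s \right)} = 8 - \left(8 - \frac{s}{9} - \frac{s^{2}}{9}\right) = 8 + \left(-8 + \frac{s}{9} + \frac{s^{2}}{9}\right) = \frac{s}{9} + \frac{s^{2}}{9}$)
$a{\left(O \right)} = - 20 O$
$1369388 + a{\left(d{\left(N,4 \right)} \right)} = 1369388 - 20 \cdot \frac{1}{9} \cdot 4 \left(1 + 4\right) = 1369388 - 20 \cdot \frac{1}{9} \cdot 4 \cdot 5 = 1369388 - \frac{400}{9} = \frac{12324092}{9}$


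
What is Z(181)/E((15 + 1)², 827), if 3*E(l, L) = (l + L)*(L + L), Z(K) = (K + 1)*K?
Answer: 16471/298547 ≈ 0.055171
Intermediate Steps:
Z(K) = K*(1 + K) (Z(K) = (1 + K)*K = K*(1 + K))
E(l, L) = 2*L*(L + l)/3 (E(l, L) = ((l + L)*(L + L))/3 = ((L + l)*(2*L))/3 = (2*L*(L + l))/3 = 2*L*(L + l)/3)
Z(181)/E((15 + 1)², 827) = (181*(1 + 181))/(((⅔)*827*(827 + (15 + 1)²))) = (181*182)/(((⅔)*827*(827 + 16²))) = 32942/(((⅔)*827*(827 + 256))) = 32942/(((⅔)*827*1083)) = 32942/597094 = 32942*(1/597094) = 16471/298547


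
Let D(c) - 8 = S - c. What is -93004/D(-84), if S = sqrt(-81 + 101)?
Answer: -2139092/2111 + 46502*sqrt(5)/2111 ≈ -964.05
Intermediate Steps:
S = 2*sqrt(5) (S = sqrt(20) = 2*sqrt(5) ≈ 4.4721)
D(c) = 8 - c + 2*sqrt(5) (D(c) = 8 + (2*sqrt(5) - c) = 8 + (-c + 2*sqrt(5)) = 8 - c + 2*sqrt(5))
-93004/D(-84) = -93004/(8 - 1*(-84) + 2*sqrt(5)) = -93004/(8 + 84 + 2*sqrt(5)) = -93004/(92 + 2*sqrt(5))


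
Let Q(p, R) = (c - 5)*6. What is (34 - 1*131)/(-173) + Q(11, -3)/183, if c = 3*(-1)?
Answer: 3149/10553 ≈ 0.29840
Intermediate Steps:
c = -3
Q(p, R) = -48 (Q(p, R) = (-3 - 5)*6 = -8*6 = -48)
(34 - 1*131)/(-173) + Q(11, -3)/183 = (34 - 1*131)/(-173) - 48/183 = (34 - 131)*(-1/173) - 48*1/183 = -97*(-1/173) - 16/61 = 97/173 - 16/61 = 3149/10553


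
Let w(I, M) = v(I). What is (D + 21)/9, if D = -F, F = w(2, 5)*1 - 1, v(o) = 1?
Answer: 7/3 ≈ 2.3333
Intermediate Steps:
w(I, M) = 1
F = 0 (F = 1*1 - 1 = 1 - 1 = 0)
D = 0 (D = -1*0 = 0)
(D + 21)/9 = (0 + 21)/9 = (1/9)*21 = 7/3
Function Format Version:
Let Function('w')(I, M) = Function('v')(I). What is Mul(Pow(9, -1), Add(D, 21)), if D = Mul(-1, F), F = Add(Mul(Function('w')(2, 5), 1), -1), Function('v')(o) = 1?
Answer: Rational(7, 3) ≈ 2.3333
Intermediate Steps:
Function('w')(I, M) = 1
F = 0 (F = Add(Mul(1, 1), -1) = Add(1, -1) = 0)
D = 0 (D = Mul(-1, 0) = 0)
Mul(Pow(9, -1), Add(D, 21)) = Mul(Pow(9, -1), Add(0, 21)) = Mul(Rational(1, 9), 21) = Rational(7, 3)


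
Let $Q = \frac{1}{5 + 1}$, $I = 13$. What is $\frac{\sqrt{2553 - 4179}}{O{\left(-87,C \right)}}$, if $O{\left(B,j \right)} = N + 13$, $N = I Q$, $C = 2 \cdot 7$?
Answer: $\frac{6 i \sqrt{1626}}{91} \approx 2.6587 i$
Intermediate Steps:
$C = 14$
$Q = \frac{1}{6} \approx 0.16667$
$N = \frac{13}{6}$ ($N = 13 \cdot \frac{1}{6} = \frac{13}{6} \approx 2.1667$)
$O{\left(B,j \right)} = \frac{91}{6}$ ($O{\left(B,j \right)} = \frac{13}{6} + 13 = \frac{91}{6}$)
$\frac{\sqrt{2553 - 4179}}{O{\left(-87,C \right)}} = \frac{\sqrt{2553 - 4179}}{\frac{91}{6}} = \sqrt{-1626} \cdot \frac{6}{91} = i \sqrt{1626} \cdot \frac{6}{91} = \frac{6 i \sqrt{1626}}{91}$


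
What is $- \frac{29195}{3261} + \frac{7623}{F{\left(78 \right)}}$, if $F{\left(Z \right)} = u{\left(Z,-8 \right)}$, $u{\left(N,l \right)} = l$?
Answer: $- \frac{25092163}{26088} \approx -961.83$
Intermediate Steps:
$F{\left(Z \right)} = -8$
$- \frac{29195}{3261} + \frac{7623}{F{\left(78 \right)}} = - \frac{29195}{3261} + \frac{7623}{-8} = \left(-29195\right) \frac{1}{3261} + 7623 \left(- \frac{1}{8}\right) = - \frac{29195}{3261} - \frac{7623}{8} = - \frac{25092163}{26088}$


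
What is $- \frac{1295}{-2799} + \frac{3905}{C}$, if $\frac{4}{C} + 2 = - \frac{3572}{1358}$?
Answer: $- \frac{8590175365}{1900521} \approx -4519.9$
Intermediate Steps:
$C = - \frac{679}{786}$ ($C = \frac{4}{-2 - \frac{3572}{1358}} = \frac{4}{-2 - \frac{1786}{679}} = \frac{4}{- \frac{3144}{679}} = 4 \left(- \frac{679}{3144}\right) = - \frac{679}{786} \approx -0.86387$)
$- \frac{1295}{-2799} + \frac{3905}{C} = - \frac{1295}{-2799} + \frac{3905}{- \frac{679}{786}} = \left(-1295\right) \left(- \frac{1}{2799}\right) + 3905 \left(- \frac{786}{679}\right) = \frac{1295}{2799} - \frac{3069330}{679} = - \frac{8590175365}{1900521}$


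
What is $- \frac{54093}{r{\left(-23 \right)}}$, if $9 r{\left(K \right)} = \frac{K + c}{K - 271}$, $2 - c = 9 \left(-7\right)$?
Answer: $3407859$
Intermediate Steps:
$c = 65$ ($c = 2 - 9 \left(-7\right) = 2 - -63 = 2 + 63 = 65$)
$r{\left(K \right)} = \frac{65 + K}{9 \left(-271 + K\right)}$ ($r{\left(K \right)} = \frac{\left(K + 65\right) \frac{1}{K - 271}}{9} = \frac{\left(65 + K\right) \frac{1}{-271 + K}}{9} = \frac{\frac{1}{-271 + K} \left(65 + K\right)}{9} = \frac{65 + K}{9 \left(-271 + K\right)}$)
$- \frac{54093}{r{\left(-23 \right)}} = - \frac{54093}{\frac{1}{9} \frac{1}{-271 - 23} \left(65 - 23\right)} = - \frac{54093}{\frac{1}{9} \frac{1}{-294} \cdot 42} = - \frac{54093}{\frac{1}{9} \left(- \frac{1}{294}\right) 42} = - \frac{54093}{- \frac{1}{63}} = \left(-54093\right) \left(-63\right) = 3407859$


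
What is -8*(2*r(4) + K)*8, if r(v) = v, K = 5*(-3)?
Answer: 448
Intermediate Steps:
K = -15
-8*(2*r(4) + K)*8 = -8*(2*4 - 15)*8 = -8*(8 - 15)*8 = -8*(-7)*8 = 56*8 = 448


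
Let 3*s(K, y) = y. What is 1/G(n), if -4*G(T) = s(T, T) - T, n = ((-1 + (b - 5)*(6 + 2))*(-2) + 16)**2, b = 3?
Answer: 3/1250 ≈ 0.0024000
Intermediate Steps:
s(K, y) = y/3
n = 2500 (n = ((-1 + (3 - 5)*(6 + 2))*(-2) + 16)**2 = ((-1 - 2*8)*(-2) + 16)**2 = ((-1 - 16)*(-2) + 16)**2 = (-17*(-2) + 16)**2 = (34 + 16)**2 = 50**2 = 2500)
G(T) = T/6 (G(T) = -(T/3 - T)/4 = -(-1)*T/6 = T/6)
1/G(n) = 1/((1/6)*2500) = 1/(1250/3) = 3/1250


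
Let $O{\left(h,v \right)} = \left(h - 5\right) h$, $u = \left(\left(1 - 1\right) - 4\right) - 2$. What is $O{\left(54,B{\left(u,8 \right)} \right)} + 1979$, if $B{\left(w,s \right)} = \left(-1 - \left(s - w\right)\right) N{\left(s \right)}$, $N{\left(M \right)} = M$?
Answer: $4625$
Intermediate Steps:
$u = -6$ ($u = \left(0 - 4\right) - 2 = -4 - 2 = -6$)
$B{\left(w,s \right)} = s \left(-1 + w - s\right)$ ($B{\left(w,s \right)} = \left(-1 - \left(s - w\right)\right) s = \left(-1 + w - s\right) s = s \left(-1 + w - s\right)$)
$O{\left(h,v \right)} = h \left(-5 + h\right)$ ($O{\left(h,v \right)} = \left(-5 + h\right) h = h \left(-5 + h\right)$)
$O{\left(54,B{\left(u,8 \right)} \right)} + 1979 = 54 \left(-5 + 54\right) + 1979 = 54 \cdot 49 + 1979 = 2646 + 1979 = 4625$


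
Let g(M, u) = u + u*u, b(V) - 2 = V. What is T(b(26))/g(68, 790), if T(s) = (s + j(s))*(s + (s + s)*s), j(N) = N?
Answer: 6384/44635 ≈ 0.14303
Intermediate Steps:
b(V) = 2 + V
T(s) = 2*s*(s + 2*s²) (T(s) = (s + s)*(s + (s + s)*s) = (2*s)*(s + (2*s)*s) = (2*s)*(s + 2*s²) = 2*s*(s + 2*s²))
g(M, u) = u + u²
T(b(26))/g(68, 790) = ((2 + 26)²*(2 + 4*(2 + 26)))/((790*(1 + 790))) = (28²*(2 + 4*28))/((790*791)) = (784*(2 + 112))/624890 = (784*114)*(1/624890) = 89376*(1/624890) = 6384/44635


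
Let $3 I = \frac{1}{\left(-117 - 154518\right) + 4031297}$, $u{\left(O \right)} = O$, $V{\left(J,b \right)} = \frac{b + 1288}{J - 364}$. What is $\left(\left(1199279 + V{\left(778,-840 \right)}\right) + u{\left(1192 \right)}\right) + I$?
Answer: $\frac{963341672087371}{802469034} \approx 1.2005 \cdot 10^{6}$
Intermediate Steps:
$V{\left(J,b \right)} = \frac{1288 + b}{-364 + J}$
$I = \frac{1}{11629986}$ ($I = \frac{1}{3 \left(\left(-117 - 154518\right) + 4031297\right)} = \frac{1}{3 \left(-154635 + 4031297\right)} = \frac{1}{3 \cdot 3876662} = \frac{1}{3} \cdot \frac{1}{3876662} = \frac{1}{11629986} \approx 8.5985 \cdot 10^{-8}$)
$\left(\left(1199279 + V{\left(778,-840 \right)}\right) + u{\left(1192 \right)}\right) + I = \left(\left(1199279 + \frac{1288 - 840}{-364 + 778}\right) + 1192\right) + \frac{1}{11629986} = \left(\left(1199279 + \frac{1}{414} \cdot 448\right) + 1192\right) + \frac{1}{11629986} = \left(\left(1199279 + \frac{224}{207}\right) + 1192\right) + \frac{1}{11629986} = \left(\frac{248250977}{207} + 1192\right) + \frac{1}{11629986} = \frac{248497721}{207} + \frac{1}{11629986} = \frac{963341672087371}{802469034}$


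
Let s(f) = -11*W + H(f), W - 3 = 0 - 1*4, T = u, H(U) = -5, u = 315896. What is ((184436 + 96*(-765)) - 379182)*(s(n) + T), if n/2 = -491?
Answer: -84720493772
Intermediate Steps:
n = -982 (n = 2*(-491) = -982)
T = 315896
W = -1 (W = 3 + (0 - 1*4) = 3 + (0 - 4) = 3 - 4 = -1)
s(f) = 6 (s(f) = -11*(-1) - 5 = 11 - 5 = 6)
((184436 + 96*(-765)) - 379182)*(s(n) + T) = ((184436 + 96*(-765)) - 379182)*(6 + 315896) = ((184436 - 73440) - 379182)*315902 = (110996 - 379182)*315902 = -268186*315902 = -84720493772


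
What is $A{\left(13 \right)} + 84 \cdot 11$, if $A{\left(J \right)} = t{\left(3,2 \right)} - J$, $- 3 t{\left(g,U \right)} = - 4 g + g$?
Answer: $914$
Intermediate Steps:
$t{\left(g,U \right)} = g$ ($t{\left(g,U \right)} = - \frac{- 4 g + g}{3} = - \frac{\left(-3\right) g}{3} = g$)
$A{\left(J \right)} = 3 - J$
$A{\left(13 \right)} + 84 \cdot 11 = \left(3 - 13\right) + 84 \cdot 11 = \left(3 - 13\right) + 924 = -10 + 924 = 914$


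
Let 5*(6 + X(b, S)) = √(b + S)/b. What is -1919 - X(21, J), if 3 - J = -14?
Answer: -1913 - √38/105 ≈ -1913.1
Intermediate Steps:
J = 17 (J = 3 - 1*(-14) = 3 + 14 = 17)
X(b, S) = -6 + √(S + b)/(5*b) (X(b, S) = -6 + (√(b + S)/b)/5 = -6 + (√(S + b)/b)/5 = -6 + √(S + b)/(5*b))
-1919 - X(21, J) = -1919 - (-6 + (⅕)*√(17 + 21)/21) = -1919 - (-6 + (⅕)*(1/21)*√38) = -1919 - (-6 + √38/105) = -1919 + (6 - √38/105) = -1913 - √38/105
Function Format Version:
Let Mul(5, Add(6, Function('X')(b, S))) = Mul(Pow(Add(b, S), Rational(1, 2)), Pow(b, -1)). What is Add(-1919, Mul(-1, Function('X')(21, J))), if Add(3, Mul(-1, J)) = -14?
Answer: Add(-1913, Mul(Rational(-1, 105), Pow(38, Rational(1, 2)))) ≈ -1913.1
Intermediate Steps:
J = 17 (J = Add(3, Mul(-1, -14)) = Add(3, 14) = 17)
Function('X')(b, S) = Add(-6, Mul(Rational(1, 5), Pow(b, -1), Pow(Add(S, b), Rational(1, 2)))) (Function('X')(b, S) = Add(-6, Mul(Rational(1, 5), Mul(Pow(Add(b, S), Rational(1, 2)), Pow(b, -1)))) = Add(-6, Mul(Rational(1, 5), Mul(Pow(Add(S, b), Rational(1, 2)), Pow(b, -1)))) = Add(-6, Mul(Rational(1, 5), Mul(Pow(b, -1), Pow(Add(S, b), Rational(1, 2))))) = Add(-6, Mul(Rational(1, 5), Pow(b, -1), Pow(Add(S, b), Rational(1, 2)))))
Add(-1919, Mul(-1, Function('X')(21, J))) = Add(-1919, Mul(-1, Add(-6, Mul(Rational(1, 5), Pow(21, -1), Pow(Add(17, 21), Rational(1, 2)))))) = Add(-1919, Mul(-1, Add(-6, Mul(Rational(1, 5), Rational(1, 21), Pow(38, Rational(1, 2)))))) = Add(-1919, Mul(-1, Add(-6, Mul(Rational(1, 105), Pow(38, Rational(1, 2)))))) = Add(-1919, Add(6, Mul(Rational(-1, 105), Pow(38, Rational(1, 2))))) = Add(-1913, Mul(Rational(-1, 105), Pow(38, Rational(1, 2))))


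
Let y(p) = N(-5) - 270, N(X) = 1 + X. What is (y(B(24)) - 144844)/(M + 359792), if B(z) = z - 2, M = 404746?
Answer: -72559/382269 ≈ -0.18981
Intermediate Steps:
B(z) = -2 + z
y(p) = -274 (y(p) = (1 - 5) - 270 = -4 - 270 = -274)
(y(B(24)) - 144844)/(M + 359792) = (-274 - 144844)/(404746 + 359792) = -145118/764538 = -145118*1/764538 = -72559/382269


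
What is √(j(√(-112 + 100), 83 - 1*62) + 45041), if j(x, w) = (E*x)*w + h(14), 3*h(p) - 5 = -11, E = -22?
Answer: √(45039 - 924*I*√3) ≈ 212.26 - 3.77*I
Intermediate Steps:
h(p) = -2 (h(p) = 5/3 + (⅓)*(-11) = 5/3 - 11/3 = -2)
j(x, w) = -2 - 22*w*x (j(x, w) = (-22*x)*w - 2 = -22*w*x - 2 = -2 - 22*w*x)
√(j(√(-112 + 100), 83 - 1*62) + 45041) = √((-2 - 22*(83 - 1*62)*√(-112 + 100)) + 45041) = √((-2 - 22*(83 - 62)*√(-12)) + 45041) = √((-2 - 22*21*2*I*√3) + 45041) = √((-2 - 924*I*√3) + 45041) = √(45039 - 924*I*√3)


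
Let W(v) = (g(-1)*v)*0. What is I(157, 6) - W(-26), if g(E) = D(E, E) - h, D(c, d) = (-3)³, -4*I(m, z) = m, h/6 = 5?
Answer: -157/4 ≈ -39.250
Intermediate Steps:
h = 30 (h = 6*5 = 30)
I(m, z) = -m/4
D(c, d) = -27
g(E) = -57 (g(E) = -27 - 1*30 = -27 - 30 = -57)
W(v) = 0 (W(v) = -57*v*0 = 0)
I(157, 6) - W(-26) = -¼*157 - 1*0 = -157/4 + 0 = -157/4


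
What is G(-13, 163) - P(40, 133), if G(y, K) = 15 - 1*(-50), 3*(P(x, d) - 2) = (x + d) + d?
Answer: -39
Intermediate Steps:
P(x, d) = 2 + x/3 + 2*d/3 (P(x, d) = 2 + ((x + d) + d)/3 = 2 + ((d + x) + d)/3 = 2 + (x + 2*d)/3 = 2 + (x/3 + 2*d/3) = 2 + x/3 + 2*d/3)
G(y, K) = 65 (G(y, K) = 15 + 50 = 65)
G(-13, 163) - P(40, 133) = 65 - (2 + (⅓)*40 + (⅔)*133) = 65 - (2 + 40/3 + 266/3) = 65 - 1*104 = 65 - 104 = -39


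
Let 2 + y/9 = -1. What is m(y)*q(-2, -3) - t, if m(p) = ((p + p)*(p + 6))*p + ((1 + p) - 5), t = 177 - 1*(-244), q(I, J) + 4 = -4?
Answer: 244771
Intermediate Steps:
q(I, J) = -8 (q(I, J) = -4 - 4 = -8)
y = -27 (y = -18 + 9*(-1) = -18 - 9 = -27)
t = 421 (t = 177 + 244 = 421)
m(p) = -4 + p + 2*p²*(6 + p) (m(p) = ((2*p)*(6 + p))*p + (-4 + p) = (2*p*(6 + p))*p + (-4 + p) = 2*p²*(6 + p) + (-4 + p) = -4 + p + 2*p²*(6 + p))
m(y)*q(-2, -3) - t = (-4 - 27 + 2*(-27)³ + 12*(-27)²)*(-8) - 1*421 = (-4 - 27 + 2*(-19683) + 12*729)*(-8) - 421 = (-4 - 27 - 39366 + 8748)*(-8) - 421 = -30649*(-8) - 421 = 245192 - 421 = 244771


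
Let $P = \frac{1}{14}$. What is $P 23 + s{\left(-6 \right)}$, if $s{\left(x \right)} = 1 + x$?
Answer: $- \frac{47}{14} \approx -3.3571$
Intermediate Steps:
$P = \frac{1}{14} \approx 0.071429$
$P 23 + s{\left(-6 \right)} = \frac{1}{14} \cdot 23 + \left(1 - 6\right) = \frac{23}{14} - 5 = - \frac{47}{14}$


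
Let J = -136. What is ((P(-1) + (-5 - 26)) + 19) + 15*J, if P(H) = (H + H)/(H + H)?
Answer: -2051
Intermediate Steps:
P(H) = 1 (P(H) = (2*H)/((2*H)) = (2*H)*(1/(2*H)) = 1)
((P(-1) + (-5 - 26)) + 19) + 15*J = ((1 + (-5 - 26)) + 19) + 15*(-136) = ((1 - 31) + 19) - 2040 = (-30 + 19) - 2040 = -11 - 2040 = -2051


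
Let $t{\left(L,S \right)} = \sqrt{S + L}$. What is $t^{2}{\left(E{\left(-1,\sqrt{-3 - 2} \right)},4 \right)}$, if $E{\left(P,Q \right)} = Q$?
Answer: $4 + i \sqrt{5} \approx 4.0 + 2.2361 i$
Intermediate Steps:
$t{\left(L,S \right)} = \sqrt{L + S}$
$t^{2}{\left(E{\left(-1,\sqrt{-3 - 2} \right)},4 \right)} = \left(\sqrt{\sqrt{-3 - 2} + 4}\right)^{2} = \left(\sqrt{\sqrt{-5} + 4}\right)^{2} = \left(\sqrt{i \sqrt{5} + 4}\right)^{2} = \left(\sqrt{4 + i \sqrt{5}}\right)^{2} = 4 + i \sqrt{5}$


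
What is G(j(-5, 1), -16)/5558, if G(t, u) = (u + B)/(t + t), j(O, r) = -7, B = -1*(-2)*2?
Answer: 3/19453 ≈ 0.00015422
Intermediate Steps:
B = 4 (B = 2*2 = 4)
G(t, u) = (4 + u)/(2*t) (G(t, u) = (u + 4)/(t + t) = (4 + u)/((2*t)) = (4 + u)*(1/(2*t)) = (4 + u)/(2*t))
G(j(-5, 1), -16)/5558 = ((1/2)*(4 - 16)/(-7))/5558 = ((1/2)*(-1/7)*(-12))*(1/5558) = (6/7)*(1/5558) = 3/19453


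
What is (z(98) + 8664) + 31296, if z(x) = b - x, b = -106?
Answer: 39756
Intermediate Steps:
z(x) = -106 - x
(z(98) + 8664) + 31296 = ((-106 - 1*98) + 8664) + 31296 = ((-106 - 98) + 8664) + 31296 = (-204 + 8664) + 31296 = 8460 + 31296 = 39756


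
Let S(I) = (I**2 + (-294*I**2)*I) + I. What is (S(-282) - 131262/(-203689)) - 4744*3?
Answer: 1342970625849840/203689 ≈ 6.5932e+9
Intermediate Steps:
S(I) = I + I**2 - 294*I**3 (S(I) = (I**2 - 294*I**3) + I = I + I**2 - 294*I**3)
(S(-282) - 131262/(-203689)) - 4744*3 = (-282*(1 - 282 - 294*(-282)**2) - 131262/(-203689)) - 4744*3 = (-282*(1 - 282 - 294*79524) - 131262*(-1/203689)) - 14232 = (-282*(1 - 282 - 23380056) + 131262/203689) - 14232 = (-282*(-23380337) + 131262/203689) - 14232 = (6593255034 + 131262/203689) - 14232 = 1342973524751688/203689 - 14232 = 1342970625849840/203689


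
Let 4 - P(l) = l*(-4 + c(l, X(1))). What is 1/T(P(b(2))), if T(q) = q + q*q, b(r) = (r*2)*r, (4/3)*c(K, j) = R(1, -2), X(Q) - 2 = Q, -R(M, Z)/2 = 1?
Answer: 1/2352 ≈ 0.00042517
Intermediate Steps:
R(M, Z) = -2 (R(M, Z) = -2*1 = -2)
X(Q) = 2 + Q
c(K, j) = -3/2 (c(K, j) = (¾)*(-2) = -3/2)
b(r) = 2*r² (b(r) = (2*r)*r = 2*r²)
P(l) = 4 + 11*l/2 (P(l) = 4 - l*(-4 - 3/2) = 4 - l*(-11)/2 = 4 - (-11)*l/2 = 4 + 11*l/2)
T(q) = q + q²
1/T(P(b(2))) = 1/((4 + 11*(2*2²)/2)*(1 + (4 + 11*(2*2²)/2))) = 1/((4 + 11*(2*4)/2)*(1 + (4 + 11*(2*4)/2))) = 1/((4 + (11/2)*8)*(1 + (4 + (11/2)*8))) = 1/((4 + 44)*(1 + (4 + 44))) = 1/(48*(1 + 48)) = 1/(48*49) = 1/2352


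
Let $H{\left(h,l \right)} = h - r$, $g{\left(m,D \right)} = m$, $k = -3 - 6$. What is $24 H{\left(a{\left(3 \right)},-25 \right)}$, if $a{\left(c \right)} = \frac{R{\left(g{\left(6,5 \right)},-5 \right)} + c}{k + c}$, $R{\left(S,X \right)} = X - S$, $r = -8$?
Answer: $224$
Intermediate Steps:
$k = -9$ ($k = -3 - 6 = -9$)
$a{\left(c \right)} = \frac{-11 + c}{-9 + c}$ ($a{\left(c \right)} = \frac{\left(-5 - 6\right) + c}{-9 + c} = \frac{-11 + c}{-9 + c}$)
$H{\left(h,l \right)} = 8 + h$ ($H{\left(h,l \right)} = h - -8 = h + 8 = 8 + h$)
$24 H{\left(a{\left(3 \right)},-25 \right)} = 24 \left(8 + \frac{-11 + 3}{-9 + 3}\right) = 24 \left(8 + \frac{1}{-6} \left(-8\right)\right) = 24 \left(8 - - \frac{4}{3}\right) = 24 \left(8 + \frac{4}{3}\right) = 24 \cdot \frac{28}{3} = 224$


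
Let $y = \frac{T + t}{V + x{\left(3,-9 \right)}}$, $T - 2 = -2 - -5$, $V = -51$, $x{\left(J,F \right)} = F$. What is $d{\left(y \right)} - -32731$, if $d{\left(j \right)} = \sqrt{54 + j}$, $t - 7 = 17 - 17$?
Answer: $32731 + \frac{\sqrt{1345}}{5} \approx 32738.0$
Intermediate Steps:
$t = 7$ ($t = 7 + \left(17 - 17\right) = 7 + 0 = 7$)
$T = 5$ ($T = 2 - -3 = 2 + \left(-2 + 5\right) = 2 + 3 = 5$)
$y = - \frac{1}{5}$ ($y = \frac{5 + 7}{-51 - 9} = \frac{12}{-60} = 12 \left(- \frac{1}{60}\right) = - \frac{1}{5} \approx -0.2$)
$d{\left(y \right)} - -32731 = \sqrt{54 - \frac{1}{5}} - -32731 = \sqrt{\frac{269}{5}} + 32731 = \frac{\sqrt{1345}}{5} + 32731 = 32731 + \frac{\sqrt{1345}}{5}$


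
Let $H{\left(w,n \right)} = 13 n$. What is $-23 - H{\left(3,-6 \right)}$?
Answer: $55$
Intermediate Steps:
$-23 - H{\left(3,-6 \right)} = -23 - 13 \left(-6\right) = -23 - -78 = -23 + 78 = 55$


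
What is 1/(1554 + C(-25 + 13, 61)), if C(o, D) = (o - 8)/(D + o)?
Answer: 49/76126 ≈ 0.00064367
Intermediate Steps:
C(o, D) = (-8 + o)/(D + o)
1/(1554 + C(-25 + 13, 61)) = 1/(1554 + (-8 + (-25 + 13))/(61 + (-25 + 13))) = 1/(1554 + (-8 - 12)/(61 - 12)) = 1/(1554 - 20/49) = 1/(76126/49) = 49/76126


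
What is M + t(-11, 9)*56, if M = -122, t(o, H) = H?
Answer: 382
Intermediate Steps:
M + t(-11, 9)*56 = -122 + 9*56 = -122 + 504 = 382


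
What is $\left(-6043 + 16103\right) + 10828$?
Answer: $20888$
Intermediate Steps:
$\left(-6043 + 16103\right) + 10828 = 10060 + 10828 = 20888$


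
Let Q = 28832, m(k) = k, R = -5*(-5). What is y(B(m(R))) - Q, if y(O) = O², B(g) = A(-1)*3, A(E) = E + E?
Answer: -28796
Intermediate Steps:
A(E) = 2*E
R = 25
B(g) = -6 (B(g) = (2*(-1))*3 = -2*3 = -6)
y(B(m(R))) - Q = (-6)² - 1*28832 = 36 - 28832 = -28796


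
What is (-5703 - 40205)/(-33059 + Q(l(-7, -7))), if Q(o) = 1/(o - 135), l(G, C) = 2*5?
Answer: 1434625/1033094 ≈ 1.3887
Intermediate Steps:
l(G, C) = 10
Q(o) = 1/(-135 + o)
(-5703 - 40205)/(-33059 + Q(l(-7, -7))) = (-5703 - 40205)/(-33059 + 1/(-135 + 10)) = -45908/(-33059 + 1/(-125)) = -45908/(-33059 - 1/125) = -45908/(-4132376/125) = -45908*(-125/4132376) = 1434625/1033094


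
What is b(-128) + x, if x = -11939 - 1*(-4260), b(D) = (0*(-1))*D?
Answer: -7679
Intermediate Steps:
b(D) = 0 (b(D) = 0*D = 0)
x = -7679 (x = -11939 + 4260 = -7679)
b(-128) + x = 0 - 7679 = -7679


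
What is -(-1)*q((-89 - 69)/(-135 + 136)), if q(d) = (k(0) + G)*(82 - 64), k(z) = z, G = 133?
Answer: 2394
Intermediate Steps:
q(d) = 2394 (q(d) = (0 + 133)*(82 - 64) = 133*18 = 2394)
-(-1)*q((-89 - 69)/(-135 + 136)) = -(-1)*2394 = -1*(-2394) = 2394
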